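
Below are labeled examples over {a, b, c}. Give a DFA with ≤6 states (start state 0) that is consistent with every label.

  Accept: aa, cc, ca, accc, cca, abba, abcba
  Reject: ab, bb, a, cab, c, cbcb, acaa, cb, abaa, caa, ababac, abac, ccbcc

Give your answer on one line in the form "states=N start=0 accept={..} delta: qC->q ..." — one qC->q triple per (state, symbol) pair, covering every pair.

State merging on the prefix tree: take the shortest (then alphabetical) example prefix whose next move is undefined and point that move at state 0, else 1, else 2, ...; a target is out if some Accept/Reject pair would then sit in one state with the same input left (inseparable). If every existing state is out, open a new one.
a: 0a undefined. 0a->0: no, aa/a meet in 0. Open state 1: 0a->1.
b: 0b undefined. 0b->0: ok.
c: 0c undefined. 0c->0: no, aa/caa meet in 1 with "a" left. 0c->1: ok.
aa: 1a undefined. 1a->0: no, aa/bb meet in 0. 1a->1: no, aa/a meet in 1. Open state 2: 1a->2.
ab: 1b undefined. 1b->0: no, aa/abaa meet in 2. 1b->1: ok.
ac: 1c undefined. 1c->0: no, aa/acaa meet in 2. 1c->1: no, cc/ab meet in 1. 1c->2: no, cca/abaa meet in 2 with "a" left. Open state 3: 1c->3.
aca: 3a undefined. 3a->0: no, cca/bb meet in 0. 3a->1: no, aa/acaa meet in 2. 3a->2: ok.
acc: 3c undefined. 3c->0: no, accc/ab meet in 1. 3c->1: ok.
caa: 2a undefined. 2a->0: ok.
cab: 2b undefined. 2b->0: no, cc/ababac meet in 3. 2b->1: ok.
ccb: 3b undefined. 3b->0: no, cc/ccbcc meet in 3. 3b->1: ok.
abac: 2c undefined. 2c->0: ok.
All examples now run through 4 states with every (state, symbol) defined. Accept strings end in {2,3}, Reject strings end in {0,1}; accept={2,3}.

states=4 start=0 accept={2,3} delta: 0a->1 0b->0 0c->1 1a->2 1b->1 1c->3 2a->0 2b->1 2c->0 3a->2 3b->1 3c->1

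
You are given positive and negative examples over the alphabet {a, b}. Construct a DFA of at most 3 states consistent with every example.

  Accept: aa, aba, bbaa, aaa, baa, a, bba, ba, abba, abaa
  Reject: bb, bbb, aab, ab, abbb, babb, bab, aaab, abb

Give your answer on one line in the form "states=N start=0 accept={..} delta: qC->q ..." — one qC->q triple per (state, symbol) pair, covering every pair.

states=2 start=0 accept={0} delta: 0a->0 0b->1 1a->0 1b->1

State merging on the prefix tree: take the shortest (then alphabetical) example prefix whose next move is undefined and point that move at state 0, else 1, else 2, ...; a target is out if some Accept/Reject pair would then sit in one state with the same input left (inseparable). If every existing state is out, open a new one.
a: 0a undefined. 0a->0: ok.
b: 0b undefined. 0b->0: no, aa/bb meet in 0. Open state 1: 0b->1.
ba: 1a undefined. 1a->0: ok.
bb: 1b undefined. 1b->0: no, aa/bb meet in 0. 1b->1: ok.
All examples now run through 2 states with every (state, symbol) defined. Accept strings end in {0}, Reject strings end in {1}; accept={0}.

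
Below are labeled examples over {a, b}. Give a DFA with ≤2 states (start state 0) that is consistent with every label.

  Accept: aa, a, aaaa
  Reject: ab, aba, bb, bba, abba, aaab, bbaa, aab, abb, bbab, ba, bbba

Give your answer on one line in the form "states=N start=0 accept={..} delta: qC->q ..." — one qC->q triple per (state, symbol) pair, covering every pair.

Grow the machine one transition at a time. Run the examples from 0; the earliest place one falls off (shortest prefix, ties alphabetical) gets sent to the lowest-numbered state that keeps every Accept/Reject pair distinguishable — a pair clashes when both reach the same state with identical unread suffix — and to a fresh state only if none does.
a: 0a undefined. 0a->0: ok.
b: 0b undefined. 0b->0: no, aa/ab meet in 0. Open state 1: 0b->1.
ba: 1a undefined. 1a->0: no, aa/aba meet in 0. 1a->1: ok.
bb: 1b undefined. 1b->0: no, aa/bb meet in 0. 1b->1: ok.
All examples now run through 2 states with every (state, symbol) defined. Accept strings end in {0}, Reject strings end in {1}; accept={0}.

states=2 start=0 accept={0} delta: 0a->0 0b->1 1a->1 1b->1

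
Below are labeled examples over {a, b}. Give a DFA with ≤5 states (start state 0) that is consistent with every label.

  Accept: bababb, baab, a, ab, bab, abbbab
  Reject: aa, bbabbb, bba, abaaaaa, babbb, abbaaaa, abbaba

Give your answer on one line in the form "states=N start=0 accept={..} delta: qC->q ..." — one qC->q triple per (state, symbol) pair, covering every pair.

Fold the examples into a partial DFA from state 0: repeatedly fix the first undefined (state, symbol) met by the shortest-then-alphabetical prefix, trying targets in increasing order and rejecting any under which an Accept and a Reject string meet in one state with the same remainder; add a state when all current targets are rejected. Accepting states are where Accept strings end.
a: 0a undefined. 0a->0: no, a/aa meet in 0. Open state 1: 0a->1.
b: 0b undefined. 0b->0: no, a/bba meet in 1. 0b->1: ok.
aa: 1a undefined. 1a->0: ok.
ab: 1b undefined. 1b->0: no, bababb/aa meet in 0. 1b->1: no, bababb/bbabbb meet in 1. Open state 2: 1b->2.
aba: 2a undefined. 2a->0: ok.
abb: 2b undefined. 2b->0: ok.
All examples now run through 3 states with every (state, symbol) defined. Accept strings end in {1,2}, Reject strings end in {0}; accept={1,2}.

states=3 start=0 accept={1,2} delta: 0a->1 0b->1 1a->0 1b->2 2a->0 2b->0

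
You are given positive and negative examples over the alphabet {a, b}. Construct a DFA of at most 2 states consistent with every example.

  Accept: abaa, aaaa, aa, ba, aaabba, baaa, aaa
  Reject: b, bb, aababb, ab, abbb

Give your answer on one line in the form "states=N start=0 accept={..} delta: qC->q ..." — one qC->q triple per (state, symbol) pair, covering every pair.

Fold the examples into a partial DFA from state 0: repeatedly fix the first undefined (state, symbol) met by the shortest-then-alphabetical prefix, trying targets in increasing order and rejecting any under which an Accept and a Reject string meet in one state with the same remainder; add a state when all current targets are rejected. Accepting states are where Accept strings end.
a: 0a undefined. 0a->0: ok.
b: 0b undefined. 0b->0: no, abaa/b meet in 0. Open state 1: 0b->1.
ba: 1a undefined. 1a->0: ok.
bb: 1b undefined. 1b->0: no, abaa/bb meet in 0. 1b->1: ok.
All examples now run through 2 states with every (state, symbol) defined. Accept strings end in {0}, Reject strings end in {1}; accept={0}.

states=2 start=0 accept={0} delta: 0a->0 0b->1 1a->0 1b->1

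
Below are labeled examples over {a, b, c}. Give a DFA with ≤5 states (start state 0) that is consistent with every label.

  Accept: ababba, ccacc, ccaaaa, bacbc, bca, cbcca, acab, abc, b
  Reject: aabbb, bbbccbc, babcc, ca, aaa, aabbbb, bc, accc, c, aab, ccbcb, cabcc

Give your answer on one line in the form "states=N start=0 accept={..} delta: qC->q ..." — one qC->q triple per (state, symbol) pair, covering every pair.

Fold the examples into a partial DFA from state 0: repeatedly fix the first undefined (state, symbol) met by the shortest-then-alphabetical prefix, trying targets in increasing order and rejecting any under which an Accept and a Reject string meet in one state with the same remainder; add a state when all current targets are rejected. Accepting states are where Accept strings end.
a: 0a undefined. 0a->0: no, abc/bc meet in 0 with "bc" left. Open state 1: 0a->1.
b: 0b undefined. 0b->0: no, bca/ca meet in 0 with "ca" left. 0b->1: ok.
c: 0c undefined. 0c->0: no, b/ca meet in 1. 0c->1: no, b/c meet in 1. Open state 2: 0c->2.
aa: 1a undefined. 1a->0: no, b/aaa meet in 1. 1a->1: no, b/aaa meet in 1. 1a->2: ok.
ab: 1b undefined. 1b->0: no, ababba/c meet in 2. 1b->1: no, abc/bc meet in 1 with "c" left. 1b->2: ok.
ac: 1c undefined. 1c->0: no, acab/c meet in 2. 1c->1: no, bca/c meet in 2. 1c->2: no, bca/ca meet in 2 with "a" left. Open state 3: 1c->3.
ca: 2a undefined. 2a->0: no, ababba/ca meet in 0. 2a->1: no, b/ca meet in 1. 2a->2: ok.
cb: 2b undefined. 2b->0: no, ababba/aabbb meet in 2. 2b->1: no, ababba/ca meet in 2. 2b->2: no, ababba/aabbb meet in 2. 2b->3: ok.
cc: 2c undefined. 2c->0: no, ccaaaa/ca meet in 2. 2c->1: no, ccacc/bc meet in 3. 2c->2: no, ccacc/ca meet in 2. 2c->3: no, abc/bc meet in 3. Open state 4: 2c->4.
aca: 3a undefined. 3a->0: ok.
acc: 3c undefined. 3c->0: no, bca/bbbccbc meet in 0. 3c->1: ok.
cca: 4a undefined. 4a->0: no, ccaaaa/ca meet in 2. 4a->1: no, ccaaaa/ca meet in 2. 4a->2: no, ccaaaa/ca meet in 2. 4a->3: no, ccacc/babcc meet in 3. 4a->4: ok.
ccb: 4b undefined. 4b->0: no, bacbc/ca meet in 2. 4b->1: no, bacbc/babcc meet in 3. 4b->2: ok.
aabb: 3b undefined. 3b->0: no, ababba/aabbb meet in 1. 3b->1: no, ababba/aabbb meet in 2. 3b->2: no, ababba/ca meet in 2. 3b->3: no, acab/bbbccbc meet in 1. 3b->4: ok.
ccac: 4c undefined. 4c->0: no, ccacc/aabbb meet in 2. 4c->1: no, ccacc/babcc meet in 3. 4c->2: ok.
All examples now run through 5 states with every (state, symbol) defined. Accept strings end in {0,1,4}, Reject strings end in {2,3}; accept={0,1,4}.

states=5 start=0 accept={0,1,4} delta: 0a->1 0b->1 0c->2 1a->2 1b->2 1c->3 2a->2 2b->3 2c->4 3a->0 3b->4 3c->1 4a->4 4b->2 4c->2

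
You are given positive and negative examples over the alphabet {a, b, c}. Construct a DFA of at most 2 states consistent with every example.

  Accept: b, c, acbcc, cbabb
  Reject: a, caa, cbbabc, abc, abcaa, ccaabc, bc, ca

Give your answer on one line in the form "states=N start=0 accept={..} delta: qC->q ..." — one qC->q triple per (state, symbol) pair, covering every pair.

State merging on the prefix tree: take the shortest (then alphabetical) example prefix whose next move is undefined and point that move at state 0, else 1, else 2, ...; a target is out if some Accept/Reject pair would then sit in one state with the same input left (inseparable). If every existing state is out, open a new one.
a: 0a undefined. 0a->0: ok.
b: 0b undefined. 0b->0: no, b/a meet in 0. Open state 1: 0b->1.
c: 0c undefined. 0c->0: no, c/a meet in 0. 0c->1: ok.
bc: 1c undefined. 1c->0: ok.
ca: 1a undefined. 1a->0: ok.
cb: 1b undefined. 1b->0: no, acbcc/a meet in 0. 1b->1: ok.
All examples now run through 2 states with every (state, symbol) defined. Accept strings end in {1}, Reject strings end in {0}; accept={1}.

states=2 start=0 accept={1} delta: 0a->0 0b->1 0c->1 1a->0 1b->1 1c->0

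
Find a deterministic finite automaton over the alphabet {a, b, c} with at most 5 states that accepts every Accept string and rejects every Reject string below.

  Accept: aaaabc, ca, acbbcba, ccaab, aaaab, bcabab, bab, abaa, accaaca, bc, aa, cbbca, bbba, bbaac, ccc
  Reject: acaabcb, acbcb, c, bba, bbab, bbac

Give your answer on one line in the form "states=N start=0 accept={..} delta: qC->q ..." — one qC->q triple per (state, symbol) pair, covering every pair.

State merging on the prefix tree: take the shortest (then alphabetical) example prefix whose next move is undefined and point that move at state 0, else 1, else 2, ...; a target is out if some Accept/Reject pair would then sit in one state with the same input left (inseparable). If every existing state is out, open a new one.
a: 0a undefined. 0a->0: ok.
b: 0b undefined. 0b->0: no, aaaabc/c meet in 0 with "c" left. Open state 1: 0b->1.
c: 0c undefined. 0c->0: no, ca/c meet in 0. 0c->1: no, aaaab/c meet in 1. Open state 2: 0c->2.
ba: 1a undefined. 1a->0: ok.
bb: 1b undefined. 1b->0: no, aaaab/bbab meet in 1. 1b->1: no, aaaab/bbab meet in 1. 1b->2: no, ca/bba meet in 2 with "a" left. Open state 3: 1b->3.
bc: 1c undefined. 1c->0: ok.
ca: 2a undefined. 2a->0: no, aaaab/acaabcb meet in 1. 2a->1: no, ca/acaabcb meet in 1. 2a->2: no, ca/c meet in 2. 2a->3: ok.
cb: 2b undefined. 2b->0: no, aaaabc/acbcb meet in 0. 2b->1: no, aaaab/acbcb meet in 1. 2b->2: ok.
cc: 2c undefined. 2c->0: no, ccaab/acbcb meet in 1. 2c->1: no, ca/acbcb meet in 3. 2c->2: no, ccaab/bbab meet in 3 with "ab" left. 2c->3: no, cbbca/bba meet in 3 with "a" left. Open state 4: 2c->4.
bba: 3a undefined. 3a->0: no, aaaabc/bba meet in 0. 3a->1: no, aaaabc/bbac meet in 0. 3a->2: ok.
bbb: 3b undefined. 3b->0: ok.
cca: 4a undefined. 4a->0: ok.
ccc: 4c undefined. 4c->0: ok.
acbcb: 4b undefined. 4b->0: no, aaaabc/acaabcb meet in 0. 4b->1: no, ccaab/acaabcb meet in 1. 4b->2: ok.
bbaac: 3c undefined. 3c->0: ok.
All examples now run through 5 states with every (state, symbol) defined. Accept strings end in {0,1,3}, Reject strings end in {2,4}; accept={0,1,3}.

states=5 start=0 accept={0,1,3} delta: 0a->0 0b->1 0c->2 1a->0 1b->3 1c->0 2a->3 2b->2 2c->4 3a->2 3b->0 3c->0 4a->0 4b->2 4c->0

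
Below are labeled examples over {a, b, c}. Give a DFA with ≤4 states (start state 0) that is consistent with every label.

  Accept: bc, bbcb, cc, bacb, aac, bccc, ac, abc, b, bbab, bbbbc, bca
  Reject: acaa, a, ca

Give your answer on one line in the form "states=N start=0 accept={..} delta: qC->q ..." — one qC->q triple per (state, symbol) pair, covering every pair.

Fold the examples into a partial DFA from state 0: repeatedly fix the first undefined (state, symbol) met by the shortest-then-alphabetical prefix, trying targets in increasing order and rejecting any under which an Accept and a Reject string meet in one state with the same remainder; add a state when all current targets are rejected. Accepting states are where Accept strings end.
a: 0a undefined. 0a->0: ok.
b: 0b undefined. 0b->0: no, b/a meet in 0. Open state 1: 0b->1.
c: 0c undefined. 0c->0: no, cc/acaa meet in 0. 0c->1: ok.
ba: 1a undefined. 1a->0: ok.
bb: 1b undefined. 1b->0: no, bbcb/acaa meet in 0. 1b->1: ok.
bc: 1c undefined. 1c->0: no, bc/acaa meet in 0. 1c->1: no, bca/acaa meet in 0. Open state 2: 1c->2.
bca: 2a undefined. 2a->0: no, bca/acaa meet in 0. 2a->1: ok.
bcc: 2c undefined. 2c->0: ok.
bbcb: 2b undefined. 2b->0: no, bbcb/acaa meet in 0. 2b->1: ok.
All examples now run through 3 states with every (state, symbol) defined. Accept strings end in {1,2}, Reject strings end in {0}; accept={1,2}.

states=3 start=0 accept={1,2} delta: 0a->0 0b->1 0c->1 1a->0 1b->1 1c->2 2a->1 2b->1 2c->0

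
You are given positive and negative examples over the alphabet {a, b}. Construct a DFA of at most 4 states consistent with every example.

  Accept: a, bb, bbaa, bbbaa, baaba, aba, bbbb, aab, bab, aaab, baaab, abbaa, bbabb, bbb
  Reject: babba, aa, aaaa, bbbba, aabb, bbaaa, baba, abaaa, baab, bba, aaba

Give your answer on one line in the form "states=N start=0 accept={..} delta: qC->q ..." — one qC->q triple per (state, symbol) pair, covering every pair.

Fold the examples into a partial DFA from state 0: repeatedly fix the first undefined (state, symbol) met by the shortest-then-alphabetical prefix, trying targets in increasing order and rejecting any under which an Accept and a Reject string meet in one state with the same remainder; add a state when all current targets are rejected. Accepting states are where Accept strings end.
a: 0a undefined. 0a->0: no, a/aa meet in 0. Open state 1: 0a->1.
b: 0b undefined. 0b->0: no, a/bbbba meet in 1. 0b->1: no, aba/bba meet in 1 with "ba" left. Open state 2: 0b->2.
aa: 1a undefined. 1a->0: no, bb/aabb meet in 2 with "b" left. 1a->1: no, a/aa meet in 1. 1a->2: no, bbb/aabb meet in 2 with "bb" left. Open state 3: 1a->3.
ab: 1b undefined. 1b->0: ok.
ba: 2a undefined. 2a->0: ok.
bb: 2b undefined. 2b->0: no, a/babba meet in 1. 2b->1: no, bbaa/abaaa meet in 3 with "a" left. 2b->2: ok.
aaa: 3a undefined. 3a->0: no, a/aaaa meet in 1. 3a->1: no, a/abaaa meet in 1. 3a->2: no, bb/abaaa meet in 2. 3a->3: ok.
aab: 3b undefined. 3b->0: no, a/aaba meet in 1. 3b->1: ok.
All examples now run through 4 states with every (state, symbol) defined. Accept strings end in {1,2}, Reject strings end in {0,3}; accept={1,2}.

states=4 start=0 accept={1,2} delta: 0a->1 0b->2 1a->3 1b->0 2a->0 2b->2 3a->3 3b->1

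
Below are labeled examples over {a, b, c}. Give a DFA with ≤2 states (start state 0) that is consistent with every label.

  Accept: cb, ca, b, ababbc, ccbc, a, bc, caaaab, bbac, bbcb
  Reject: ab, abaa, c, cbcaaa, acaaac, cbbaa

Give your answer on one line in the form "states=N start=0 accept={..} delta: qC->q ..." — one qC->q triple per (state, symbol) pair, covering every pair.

Grow the machine one transition at a time. Run the examples from 0; the earliest place one falls off (shortest prefix, ties alphabetical) gets sent to the lowest-numbered state that keeps every Accept/Reject pair distinguishable — a pair clashes when both reach the same state with identical unread suffix — and to a fresh state only if none does.
a: 0a undefined. 0a->0: no, b/ab meet in 0 with "b" left. Open state 1: 0a->1.
b: 0b undefined. 0b->0: no, bc/c meet in 0 with "c" left. 0b->1: ok.
c: 0c undefined. 0c->0: ok.
ab: 1b undefined. 1b->0: ok.
ac: 1c undefined. 1c->0: no, ababbc/ab meet in 0. 1c->1: ok.
aca: 1a undefined. 1a->0: ok.
All examples now run through 2 states with every (state, symbol) defined. Accept strings end in {1}, Reject strings end in {0}; accept={1}.

states=2 start=0 accept={1} delta: 0a->1 0b->1 0c->0 1a->0 1b->0 1c->1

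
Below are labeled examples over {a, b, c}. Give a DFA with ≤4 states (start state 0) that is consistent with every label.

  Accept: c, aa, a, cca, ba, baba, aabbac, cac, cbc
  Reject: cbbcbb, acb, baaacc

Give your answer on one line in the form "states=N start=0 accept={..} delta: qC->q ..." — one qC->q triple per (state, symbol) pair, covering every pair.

Fold the examples into a partial DFA from state 0: repeatedly fix the first undefined (state, symbol) met by the shortest-then-alphabetical prefix, trying targets in increasing order and rejecting any under which an Accept and a Reject string meet in one state with the same remainder; add a state when all current targets are rejected. Accepting states are where Accept strings end.
a: 0a undefined. 0a->0: ok.
b: 0b undefined. 0b->0: ok.
c: 0c undefined. 0c->0: no, c/cbbcbb meet in 0. Open state 1: 0c->1.
ca: 1a undefined. 1a->0: ok.
cb: 1b undefined. 1b->0: no, aa/cbbcbb meet in 0. 1b->1: no, c/acb meet in 1. Open state 2: 1b->2.
cc: 1c undefined. 1c->0: no, aa/baaacc meet in 0. 1c->1: no, c/baaacc meet in 1. 1c->2: ok.
cbb: 2b undefined. 2b->0: no, aa/cbbcbb meet in 0. 2b->1: ok.
cbc: 2c undefined. 2c->0: ok.
cca: 2a undefined. 2a->0: ok.
All examples now run through 3 states with every (state, symbol) defined. Accept strings end in {0,1}, Reject strings end in {2}; accept={0,1}.

states=3 start=0 accept={0,1} delta: 0a->0 0b->0 0c->1 1a->0 1b->2 1c->2 2a->0 2b->1 2c->0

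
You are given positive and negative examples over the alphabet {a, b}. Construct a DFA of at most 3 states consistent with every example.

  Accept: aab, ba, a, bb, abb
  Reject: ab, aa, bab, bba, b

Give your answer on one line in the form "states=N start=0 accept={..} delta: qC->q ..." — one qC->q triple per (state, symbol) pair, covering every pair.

Grow the machine one transition at a time. Run the examples from 0; the earliest place one falls off (shortest prefix, ties alphabetical) gets sent to the lowest-numbered state that keeps every Accept/Reject pair distinguishable — a pair clashes when both reach the same state with identical unread suffix — and to a fresh state only if none does.
a: 0a undefined. 0a->0: no, aab/ab meet in 0 with "b" left. Open state 1: 0a->1.
b: 0b undefined. 0b->0: no, ba/bba meet in 1. 0b->1: no, aab/bab meet in 1 with "ab" left. Open state 2: 0b->2.
aa: 1a undefined. 1a->0: no, aab/b meet in 2. 1a->1: no, aab/ab meet in 1 with "b" left. 1a->2: ok.
ab: 1b undefined. 1b->0: no, abb/aa meet in 2. 1b->1: no, a/ab meet in 1. 1b->2: ok.
ba: 2a undefined. 2a->0: ok.
bb: 2b undefined. 2b->0: no, a/bba meet in 1. 2b->1: ok.
All examples now run through 3 states with every (state, symbol) defined. Accept strings end in {0,1}, Reject strings end in {2}; accept={0,1}.

states=3 start=0 accept={0,1} delta: 0a->1 0b->2 1a->2 1b->2 2a->0 2b->1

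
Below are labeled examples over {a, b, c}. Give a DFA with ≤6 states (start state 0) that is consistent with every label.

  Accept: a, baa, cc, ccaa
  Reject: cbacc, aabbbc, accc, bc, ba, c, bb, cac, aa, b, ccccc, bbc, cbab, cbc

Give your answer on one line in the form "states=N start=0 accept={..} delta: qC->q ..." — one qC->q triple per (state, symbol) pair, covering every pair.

states=4 start=0 accept={1} delta: 0a->1 0b->2 0c->3 1a->0 1b->0 1c->2 2a->0 2b->0 2c->0 3a->0 3b->0 3c->1

Fold the examples into a partial DFA from state 0: repeatedly fix the first undefined (state, symbol) met by the shortest-then-alphabetical prefix, trying targets in increasing order and rejecting any under which an Accept and a Reject string meet in one state with the same remainder; add a state when all current targets are rejected. Accepting states are where Accept strings end.
a: 0a undefined. 0a->0: no, a/aa meet in 0. Open state 1: 0a->1.
b: 0b undefined. 0b->0: no, a/ba meet in 1. 0b->1: no, a/b meet in 1. Open state 2: 0b->2.
c: 0c undefined. 0c->0: no, cc/c meet in 0. 0c->1: no, a/c meet in 1. 0c->2: no, cc/bc meet in 2 with "c" left. Open state 3: 0c->3.
aa: 1a undefined. 1a->0: ok.
ac: 1c undefined. 1c->0: no, cc/accc meet in 3 with "c" left. 1c->1: no, a/accc meet in 1. 1c->2: ok.
ba: 2a undefined. 2a->0: ok.
bb: 2b undefined. 2b->0: ok.
bc: 2c undefined. 2c->0: ok.
ca: 3a undefined. 3a->0: ok.
cb: 3b undefined. 3b->0: ok.
cc: 3c undefined. 3c->0: no, cc/cbacc meet in 0. 3c->1: ok.
cbab: 1b undefined. 1b->0: ok.
All examples now run through 4 states with every (state, symbol) defined. Accept strings end in {1}, Reject strings end in {0,2,3}; accept={1}.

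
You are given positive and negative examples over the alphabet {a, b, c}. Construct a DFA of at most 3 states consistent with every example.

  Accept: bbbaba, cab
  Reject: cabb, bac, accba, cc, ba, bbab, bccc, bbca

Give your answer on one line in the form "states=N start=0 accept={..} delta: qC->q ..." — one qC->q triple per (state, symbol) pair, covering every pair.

states=3 start=0 accept={1} delta: 0a->0 0b->1 0c->0 1a->0 1b->2 1c->0 2a->1 2b->2 2c->0

Grow the machine one transition at a time. Run the examples from 0; the earliest place one falls off (shortest prefix, ties alphabetical) gets sent to the lowest-numbered state that keeps every Accept/Reject pair distinguishable — a pair clashes when both reach the same state with identical unread suffix — and to a fresh state only if none does.
a: 0a undefined. 0a->0: ok.
b: 0b undefined. 0b->0: no, bbbaba/ba meet in 0. Open state 1: 0b->1.
c: 0c undefined. 0c->0: ok.
ba: 1a undefined. 1a->0: ok.
bb: 1b undefined. 1b->0: no, bbbaba/cabb meet in 0. 1b->1: no, bbbaba/bac meet in 0. Open state 2: 1b->2.
bc: 1c undefined. 1c->0: ok.
bba: 2a undefined. 2a->0: no, cab/bbab meet in 1. 2a->1: ok.
bbb: 2b undefined. 2b->0: no, bbbaba/bac meet in 0. 2b->1: no, bbbaba/bac meet in 0. 2b->2: ok.
bbc: 2c undefined. 2c->0: ok.
All examples now run through 3 states with every (state, symbol) defined. Accept strings end in {1}, Reject strings end in {0,2}; accept={1}.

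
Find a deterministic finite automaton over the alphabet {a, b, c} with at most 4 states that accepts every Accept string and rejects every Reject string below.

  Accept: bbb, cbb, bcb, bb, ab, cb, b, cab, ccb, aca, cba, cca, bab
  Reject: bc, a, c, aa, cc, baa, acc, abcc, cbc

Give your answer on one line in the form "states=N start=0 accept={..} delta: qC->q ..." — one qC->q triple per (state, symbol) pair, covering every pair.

states=4 start=0 accept={1,3} delta: 0a->0 0b->1 0c->2 1a->0 1b->1 1c->0 2a->1 2b->3 2c->2 3a->1 3b->1 3c->0

Grow the machine one transition at a time. Run the examples from 0; the earliest place one falls off (shortest prefix, ties alphabetical) gets sent to the lowest-numbered state that keeps every Accept/Reject pair distinguishable — a pair clashes when both reach the same state with identical unread suffix — and to a fresh state only if none does.
a: 0a undefined. 0a->0: ok.
b: 0b undefined. 0b->0: no, bbb/a meet in 0. Open state 1: 0b->1.
c: 0c undefined. 0c->0: no, aca/a meet in 0. 0c->1: no, ab/c meet in 1. Open state 2: 0c->2.
ba: 1a undefined. 1a->0: ok.
bb: 1b undefined. 1b->0: no, bb/a meet in 0. 1b->1: ok.
bc: 1c undefined. 1c->0: ok.
ca: 2a undefined. 2a->0: no, aca/bc meet in 0. 2a->1: ok.
cb: 2b undefined. 2b->0: no, cb/bc meet in 0. 2b->1: no, cba/bc meet in 0. 2b->2: no, cbb/c meet in 2. Open state 3: 2b->3.
cc: 2c undefined. 2c->0: no, cca/bc meet in 0. 2c->1: no, bbb/cc meet in 1. 2c->2: ok.
cba: 3a undefined. 3a->0: no, cba/bc meet in 0. 3a->1: ok.
cbb: 3b undefined. 3b->0: no, cbb/bc meet in 0. 3b->1: ok.
cbc: 3c undefined. 3c->0: ok.
All examples now run through 4 states with every (state, symbol) defined. Accept strings end in {1,3}, Reject strings end in {0,2}; accept={1,3}.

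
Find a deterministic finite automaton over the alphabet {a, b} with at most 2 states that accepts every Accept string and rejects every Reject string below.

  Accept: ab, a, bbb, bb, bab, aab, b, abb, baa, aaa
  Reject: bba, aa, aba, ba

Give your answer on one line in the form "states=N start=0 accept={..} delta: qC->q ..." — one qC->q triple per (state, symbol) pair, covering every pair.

Fold the examples into a partial DFA from state 0: repeatedly fix the first undefined (state, symbol) met by the shortest-then-alphabetical prefix, trying targets in increasing order and rejecting any under which an Accept and a Reject string meet in one state with the same remainder; add a state when all current targets are rejected. Accepting states are where Accept strings end.
a: 0a undefined. 0a->0: no, a/aa meet in 0. Open state 1: 0a->1.
b: 0b undefined. 0b->0: no, a/bba meet in 1. 0b->1: ok.
aa: 1a undefined. 1a->0: ok.
ab: 1b undefined. 1b->0: no, ab/aa meet in 0. 1b->1: ok.
All examples now run through 2 states with every (state, symbol) defined. Accept strings end in {1}, Reject strings end in {0}; accept={1}.

states=2 start=0 accept={1} delta: 0a->1 0b->1 1a->0 1b->1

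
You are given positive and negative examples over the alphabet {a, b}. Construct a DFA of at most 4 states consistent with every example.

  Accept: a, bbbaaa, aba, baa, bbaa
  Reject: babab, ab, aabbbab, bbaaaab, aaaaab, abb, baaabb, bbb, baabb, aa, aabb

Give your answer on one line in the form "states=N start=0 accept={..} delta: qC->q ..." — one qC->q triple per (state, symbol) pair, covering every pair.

State merging on the prefix tree: take the shortest (then alphabetical) example prefix whose next move is undefined and point that move at state 0, else 1, else 2, ...; a target is out if some Accept/Reject pair would then sit in one state with the same input left (inseparable). If every existing state is out, open a new one.
a: 0a undefined. 0a->0: no, a/aa meet in 0. Open state 1: 0a->1.
b: 0b undefined. 0b->0: no, baa/aa meet in 1 with "a" left. 0b->1: ok.
aa: 1a undefined. 1a->0: no, a/babab meet in 1. 1a->1: no, a/aa meet in 1. Open state 2: 1a->2.
ab: 1b undefined. 1b->0: no, a/abb meet in 1. 1b->1: no, a/ab meet in 1. 1b->2: ok.
aaa: 2a undefined. 2a->0: no, a/bbaaaab meet in 1. 2a->1: no, bbaa/ab meet in 2. 2a->2: no, aba/ab meet in 2. Open state 3: 2a->3.
aab: 2b undefined. 2b->0: no, a/aabb meet in 1. 2b->1: no, a/babab meet in 1. 2b->2: ok.
aaaa: 3a undefined. 3a->0: ok.
baab: 3b undefined. 3b->0: no, a/baabb meet in 1. 3b->1: no, a/babab meet in 1. 3b->2: ok.
All examples now run through 4 states with every (state, symbol) defined. Accept strings end in {0,1,3}, Reject strings end in {2}; accept={0,1,3}.

states=4 start=0 accept={0,1,3} delta: 0a->1 0b->1 1a->2 1b->2 2a->3 2b->2 3a->0 3b->2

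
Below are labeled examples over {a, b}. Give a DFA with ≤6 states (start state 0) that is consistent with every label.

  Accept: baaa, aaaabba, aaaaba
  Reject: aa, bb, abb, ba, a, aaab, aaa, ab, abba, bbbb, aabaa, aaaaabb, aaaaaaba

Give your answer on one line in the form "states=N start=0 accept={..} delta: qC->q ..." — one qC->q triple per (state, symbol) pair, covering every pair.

Grow the machine one transition at a time. Run the examples from 0; the earliest place one falls off (shortest prefix, ties alphabetical) gets sent to the lowest-numbered state that keeps every Accept/Reject pair distinguishable — a pair clashes when both reach the same state with identical unread suffix — and to a fresh state only if none does.
a: 0a undefined. 0a->0: no, aaaabba/abba meet in 0 with "bba" left. Open state 1: 0a->1.
b: 0b undefined. 0b->0: no, baaa/aaa meet in 1 with "aa" left. 0b->1: ok.
aa: 1a undefined. 1a->0: no, baaa/aa meet in 0. 1a->1: no, baaa/aa meet in 1. Open state 2: 1a->2.
ab: 1b undefined. 1b->0: ok.
aaa: 2a undefined. 2a->0: no, baaa/abb meet in 1. 2a->1: no, baaa/aa meet in 2. 2a->2: no, baaa/aa meet in 2. Open state 3: 2a->3.
aab: 2b undefined. 2b->0: ok.
aaaa: 3a undefined. 3a->0: no, baaa/bb meet in 0. 3a->1: no, baaa/abb meet in 1. 3a->2: no, baaa/aa meet in 2. 3a->3: no, baaa/aaa meet in 3. Open state 4: 3a->4.
aaab: 3b undefined. 3b->0: ok.
aaaaa: 4a undefined. 4a->0: ok.
aaaab: 4b undefined. 4b->0: no, aaaabba/aa meet in 2. 4b->1: no, aaaabba/abb meet in 1. 4b->2: no, aaaabba/abb meet in 1. 4b->3: no, aaaabba/abb meet in 1. 4b->4: no, aaaabba/bb meet in 0. Open state 5: 4b->5.
aaaaba: 5a undefined. 5a->0: no, aaaaba/bb meet in 0. 5a->1: no, aaaaba/abb meet in 1. 5a->2: no, aaaaba/aa meet in 2. 5a->3: no, aaaaba/aaa meet in 3. 5a->4: ok.
aaaabb: 5b undefined. 5b->0: no, aaaabba/abb meet in 1. 5b->1: no, aaaabba/aa meet in 2. 5b->2: no, aaaabba/aaa meet in 3. 5b->3: ok.
All examples now run through 6 states with every (state, symbol) defined. Accept strings end in {4}, Reject strings end in {0,1,2,3}; accept={4}.

states=6 start=0 accept={4} delta: 0a->1 0b->1 1a->2 1b->0 2a->3 2b->0 3a->4 3b->0 4a->0 4b->5 5a->4 5b->3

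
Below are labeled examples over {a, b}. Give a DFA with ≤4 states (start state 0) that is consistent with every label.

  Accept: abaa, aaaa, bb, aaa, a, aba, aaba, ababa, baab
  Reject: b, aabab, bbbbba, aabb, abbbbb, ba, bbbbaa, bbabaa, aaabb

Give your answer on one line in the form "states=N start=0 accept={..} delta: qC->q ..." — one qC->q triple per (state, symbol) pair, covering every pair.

states=4 start=0 accept={1,3} delta: 0a->1 0b->2 1a->1 1b->0 2a->2 2b->3 3a->0 3b->0

Grow the machine one transition at a time. Run the examples from 0; the earliest place one falls off (shortest prefix, ties alphabetical) gets sent to the lowest-numbered state that keeps every Accept/Reject pair distinguishable — a pair clashes when both reach the same state with identical unread suffix — and to a fresh state only if none does.
a: 0a undefined. 0a->0: no, bb/aabb meet in 0 with "bb" left. Open state 1: 0a->1.
b: 0b undefined. 0b->0: no, abaa/bbabaa meet in 1 with "baa" left. 0b->1: no, a/b meet in 1. Open state 2: 0b->2.
aa: 1a undefined. 1a->0: no, bb/aabb meet in 2 with "b" left. 1a->1: ok.
ab: 1b undefined. 1b->0: ok.
ba: 2a undefined. 2a->0: no, baab/aabab meet in 0. 2a->1: no, abaa/ba meet in 1. 2a->2: ok.
bb: 2b undefined. 2b->0: no, abaa/bbbbaa meet in 1. 2b->1: no, abaa/bbbbba meet in 1. 2b->2: no, bb/b meet in 2. Open state 3: 2b->3.
bba: 3a undefined. 3a->0: ok.
bbb: 3b undefined. 3b->0: ok.
All examples now run through 4 states with every (state, symbol) defined. Accept strings end in {1,3}, Reject strings end in {0,2}; accept={1,3}.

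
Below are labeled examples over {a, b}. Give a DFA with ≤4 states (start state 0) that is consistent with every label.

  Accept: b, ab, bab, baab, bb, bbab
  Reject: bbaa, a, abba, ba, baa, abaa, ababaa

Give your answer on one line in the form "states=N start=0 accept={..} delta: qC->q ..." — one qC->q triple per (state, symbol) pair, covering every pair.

Fold the examples into a partial DFA from state 0: repeatedly fix the first undefined (state, symbol) met by the shortest-then-alphabetical prefix, trying targets in increasing order and rejecting any under which an Accept and a Reject string meet in one state with the same remainder; add a state when all current targets are rejected. Accepting states are where Accept strings end.
a: 0a undefined. 0a->0: ok.
b: 0b undefined. 0b->0: no, b/bbaa meet in 0. Open state 1: 0b->1.
ba: 1a undefined. 1a->0: ok.
bb: 1b undefined. 1b->0: no, bb/bbaa meet in 0. 1b->1: ok.
All examples now run through 2 states with every (state, symbol) defined. Accept strings end in {1}, Reject strings end in {0}; accept={1}.

states=2 start=0 accept={1} delta: 0a->0 0b->1 1a->0 1b->1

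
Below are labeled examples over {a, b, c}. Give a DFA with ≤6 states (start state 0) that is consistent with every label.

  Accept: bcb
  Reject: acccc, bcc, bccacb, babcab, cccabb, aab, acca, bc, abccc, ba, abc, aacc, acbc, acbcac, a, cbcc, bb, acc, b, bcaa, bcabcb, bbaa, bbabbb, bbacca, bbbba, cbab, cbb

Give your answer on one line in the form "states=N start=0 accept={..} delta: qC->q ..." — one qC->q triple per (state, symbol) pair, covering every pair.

Grow the machine one transition at a time. Run the examples from 0; the earliest place one falls off (shortest prefix, ties alphabetical) gets sent to the lowest-numbered state that keeps every Accept/Reject pair distinguishable — a pair clashes when both reach the same state with identical unread suffix — and to a fresh state only if none does.
a: 0a undefined. 0a->0: ok.
b: 0b undefined. 0b->0: ok.
c: 0c undefined. 0c->0: no, bcb/acccc meet in 0. Open state 1: 0c->1.
cb: 1b undefined. 1b->0: no, bcb/aab meet in 0. 1b->1: no, bcb/bc meet in 1. Open state 2: 1b->2.
cc: 1c undefined. 1c->0: no, bcb/bccacb meet in 2. 1c->1: ok.
bca: 1a undefined. 1a->0: no, bcb/bccacb meet in 2. 1a->1: no, bcb/bccacb meet in 2. 1a->2: no, bcb/acca meet in 2. Open state 3: 1a->3.
cba: 2a undefined. 2a->0: ok.
cbb: 2b undefined. 2b->0: ok.
cbc: 2c undefined. 2c->0: ok.
bcaa: 3a undefined. 3a->0: ok.
bcab: 3b undefined. 3b->0: no, bcb/bcabcb meet in 2. 3b->1: no, bcb/cccabb meet in 2. 3b->2: no, bcb/babcab meet in 2. 3b->3: ok.
bcabc: 3c undefined. 3c->0: ok.
All examples now run through 4 states with every (state, symbol) defined. Accept strings end in {2}, Reject strings end in {0,1,3}; accept={2}.

states=4 start=0 accept={2} delta: 0a->0 0b->0 0c->1 1a->3 1b->2 1c->1 2a->0 2b->0 2c->0 3a->0 3b->3 3c->0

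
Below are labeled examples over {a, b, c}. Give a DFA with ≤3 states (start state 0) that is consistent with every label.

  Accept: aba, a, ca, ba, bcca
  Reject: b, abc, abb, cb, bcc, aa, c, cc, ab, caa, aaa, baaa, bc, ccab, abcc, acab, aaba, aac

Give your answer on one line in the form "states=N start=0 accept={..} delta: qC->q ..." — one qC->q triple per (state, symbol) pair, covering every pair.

states=3 start=0 accept={1} delta: 0a->1 0b->0 0c->0 1a->2 1b->0 1c->0 2a->0 2b->1 2c->0

State merging on the prefix tree: take the shortest (then alphabetical) example prefix whose next move is undefined and point that move at state 0, else 1, else 2, ...; a target is out if some Accept/Reject pair would then sit in one state with the same input left (inseparable). If every existing state is out, open a new one.
a: 0a undefined. 0a->0: no, aba/aaba meet in 0 with "ba" left. Open state 1: 0a->1.
b: 0b undefined. 0b->0: ok.
c: 0c undefined. 0c->0: ok.
aa: 1a undefined. 1a->0: no, a/aaa meet in 1. 1a->1: no, aba/aaba meet in 1 with "ba" left. Open state 2: 1a->2.
ab: 1b undefined. 1b->0: ok.
ac: 1c undefined. 1c->0: ok.
aaa: 2a undefined. 2a->0: ok.
aab: 2b undefined. 2b->0: no, aba/aaba meet in 1. 2b->1: ok.
aac: 2c undefined. 2c->0: ok.
All examples now run through 3 states with every (state, symbol) defined. Accept strings end in {1}, Reject strings end in {0,2}; accept={1}.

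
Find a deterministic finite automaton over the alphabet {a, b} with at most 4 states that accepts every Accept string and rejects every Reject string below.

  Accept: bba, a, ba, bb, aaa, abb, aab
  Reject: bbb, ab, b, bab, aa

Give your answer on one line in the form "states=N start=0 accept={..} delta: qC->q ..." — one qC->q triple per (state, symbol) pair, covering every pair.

State merging on the prefix tree: take the shortest (then alphabetical) example prefix whose next move is undefined and point that move at state 0, else 1, else 2, ...; a target is out if some Accept/Reject pair would then sit in one state with the same input left (inseparable). If every existing state is out, open a new one.
a: 0a undefined. 0a->0: no, a/aa meet in 0. Open state 1: 0a->1.
b: 0b undefined. 0b->0: no, bb/bbb meet in 0. 0b->1: no, a/b meet in 1. Open state 2: 0b->2.
aa: 1a undefined. 1a->0: no, aab/b meet in 2. 1a->1: no, a/aa meet in 1. 1a->2: ok.
ab: 1b undefined. 1b->0: no, abb/b meet in 2. 1b->1: no, a/ab meet in 1. 1b->2: ok.
ba: 2a undefined. 2a->0: ok.
bb: 2b undefined. 2b->0: ok.
All examples now run through 3 states with every (state, symbol) defined. Accept strings end in {0,1}, Reject strings end in {2}; accept={0,1}.

states=3 start=0 accept={0,1} delta: 0a->1 0b->2 1a->2 1b->2 2a->0 2b->0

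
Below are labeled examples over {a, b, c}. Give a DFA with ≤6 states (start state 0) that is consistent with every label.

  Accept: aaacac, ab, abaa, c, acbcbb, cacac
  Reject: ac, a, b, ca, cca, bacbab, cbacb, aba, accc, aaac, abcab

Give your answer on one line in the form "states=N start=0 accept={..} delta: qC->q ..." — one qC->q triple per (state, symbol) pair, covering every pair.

states=4 start=0 accept={2} delta: 0a->1 0b->0 0c->2 1a->0 1b->2 1c->1 2a->3 2b->1 2c->2 3a->2 3b->0 3c->1

State merging on the prefix tree: take the shortest (then alphabetical) example prefix whose next move is undefined and point that move at state 0, else 1, else 2, ...; a target is out if some Accept/Reject pair would then sit in one state with the same input left (inseparable). If every existing state is out, open a new one.
a: 0a undefined. 0a->0: no, ab/b meet in 0 with "b" left. Open state 1: 0a->1.
b: 0b undefined. 0b->0: ok.
c: 0c undefined. 0c->0: no, c/b meet in 0. 0c->1: no, c/a meet in 1. Open state 2: 0c->2.
aa: 1a undefined. 1a->0: ok.
ab: 1b undefined. 1b->0: no, ab/b meet in 0. 1b->1: no, ab/a meet in 1. 1b->2: ok.
ac: 1c undefined. 1c->0: no, aaacac/ac meet in 0. 1c->1: ok.
ca: 2a undefined. 2a->0: no, abaa/ac meet in 1. 2a->1: no, aaacac/bacbab meet in 2. 2a->2: no, aaacac/ca meet in 2. Open state 3: 2a->3.
cb: 2b undefined. 2b->0: no, aaacac/cbacb meet in 2. 2b->1: ok.
cc: 2c undefined. 2c->0: no, aaacac/abcab meet in 2. 2c->1: no, acbcbb/ac meet in 1. 2c->2: ok.
cac: 3c undefined. 3c->0: no, cacac/ac meet in 1. 3c->1: ok.
abaa: 3a undefined. 3a->0: no, abaa/b meet in 0. 3a->1: no, abaa/ac meet in 1. 3a->2: ok.
abcab: 3b undefined. 3b->0: ok.
All examples now run through 4 states with every (state, symbol) defined. Accept strings end in {2}, Reject strings end in {0,1,3}; accept={2}.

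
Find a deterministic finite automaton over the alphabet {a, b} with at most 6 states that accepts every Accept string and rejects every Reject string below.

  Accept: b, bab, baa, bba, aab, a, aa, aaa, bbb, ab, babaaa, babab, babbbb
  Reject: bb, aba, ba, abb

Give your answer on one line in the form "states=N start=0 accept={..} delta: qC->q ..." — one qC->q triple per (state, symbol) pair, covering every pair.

Fold the examples into a partial DFA from state 0: repeatedly fix the first undefined (state, symbol) met by the shortest-then-alphabetical prefix, trying targets in increasing order and rejecting any under which an Accept and a Reject string meet in one state with the same remainder; add a state when all current targets are rejected. Accepting states are where Accept strings end.
a: 0a undefined. 0a->0: ok.
b: 0b undefined. 0b->0: no, b/bb meet in 0. Open state 1: 0b->1.
ba: 1a undefined. 1a->0: no, baa/aba meet in 0. 1a->1: no, b/aba meet in 1. Open state 2: 1a->2.
bb: 1b undefined. 1b->0: no, bba/bb meet in 0. 1b->1: no, b/bb meet in 1. 1b->2: ok.
baa: 2a undefined. 2a->0: ok.
bab: 2b undefined. 2b->0: ok.
All examples now run through 3 states with every (state, symbol) defined. Accept strings end in {0,1}, Reject strings end in {2}; accept={0,1}.

states=3 start=0 accept={0,1} delta: 0a->0 0b->1 1a->2 1b->2 2a->0 2b->0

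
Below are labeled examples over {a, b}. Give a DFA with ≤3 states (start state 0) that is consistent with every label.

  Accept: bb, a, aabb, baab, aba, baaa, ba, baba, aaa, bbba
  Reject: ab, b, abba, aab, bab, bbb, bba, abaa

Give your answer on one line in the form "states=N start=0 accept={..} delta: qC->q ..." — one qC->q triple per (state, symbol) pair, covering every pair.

states=3 start=0 accept={0,2} delta: 0a->0 0b->1 1a->2 1b->2 2a->1 2b->1

Grow the machine one transition at a time. Run the examples from 0; the earliest place one falls off (shortest prefix, ties alphabetical) gets sent to the lowest-numbered state that keeps every Accept/Reject pair distinguishable — a pair clashes when both reach the same state with identical unread suffix — and to a fresh state only if none does.
a: 0a undefined. 0a->0: ok.
b: 0b undefined. 0b->0: no, bb/ab meet in 0. Open state 1: 0b->1.
ba: 1a undefined. 1a->0: no, a/abaa meet in 0. 1a->1: no, bb/bab meet in 1 with "b" left. Open state 2: 1a->2.
bb: 1b undefined. 1b->0: no, bb/abba meet in 0. 1b->1: no, bb/ab meet in 1. 1b->2: ok.
baa: 2a undefined. 2a->0: no, a/abba meet in 0. 2a->1: ok.
bab: 2b undefined. 2b->0: no, a/bab meet in 0. 2b->1: ok.
All examples now run through 3 states with every (state, symbol) defined. Accept strings end in {0,2}, Reject strings end in {1}; accept={0,2}.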